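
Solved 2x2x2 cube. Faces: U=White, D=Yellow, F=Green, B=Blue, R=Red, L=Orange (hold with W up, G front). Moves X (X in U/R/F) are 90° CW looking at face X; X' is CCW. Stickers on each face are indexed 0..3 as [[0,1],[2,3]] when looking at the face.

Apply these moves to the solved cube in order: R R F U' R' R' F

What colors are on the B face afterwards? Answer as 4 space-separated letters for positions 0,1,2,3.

Answer: B R Y B

Derivation:
After move 1 (R): R=RRRR U=WGWG F=GYGY D=YBYB B=WBWB
After move 2 (R): R=RRRR U=WYWY F=GBGB D=YWYW B=GBGB
After move 3 (F): F=GGBB U=WYOO R=WRYR D=RRYW L=OYOW
After move 4 (U'): U=YOWO F=OYBB R=GGYR B=WRGB L=GBOW
After move 5 (R'): R=GRGY U=YGWW F=OOBO D=RYYB B=WRRB
After move 6 (R'): R=RYGG U=YRWW F=OGBW D=ROYO B=BRYB
After move 7 (F): F=BOWG U=YRWB R=WYWG D=GRYO L=GROO
Query: B face = BRYB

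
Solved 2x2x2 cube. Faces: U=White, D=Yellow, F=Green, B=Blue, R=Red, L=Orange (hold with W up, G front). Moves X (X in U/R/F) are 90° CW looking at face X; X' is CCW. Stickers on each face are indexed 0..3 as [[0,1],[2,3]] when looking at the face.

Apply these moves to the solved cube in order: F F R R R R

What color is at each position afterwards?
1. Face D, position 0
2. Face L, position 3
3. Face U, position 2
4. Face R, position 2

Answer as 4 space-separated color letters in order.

Answer: W R Y O

Derivation:
After move 1 (F): F=GGGG U=WWOO R=WRWR D=RRYY L=OYOY
After move 2 (F): F=GGGG U=WWYY R=OROR D=WWYY L=OROR
After move 3 (R): R=OORR U=WGYG F=GWGY D=WBYB B=YBWB
After move 4 (R): R=RORO U=WWYY F=GBGB D=WWYY B=GBGB
After move 5 (R): R=RROO U=WBYB F=GWGY D=WGYG B=YBWB
After move 6 (R): R=OROR U=WWYY F=GGGG D=WWYY B=BBBB
Query 1: D[0] = W
Query 2: L[3] = R
Query 3: U[2] = Y
Query 4: R[2] = O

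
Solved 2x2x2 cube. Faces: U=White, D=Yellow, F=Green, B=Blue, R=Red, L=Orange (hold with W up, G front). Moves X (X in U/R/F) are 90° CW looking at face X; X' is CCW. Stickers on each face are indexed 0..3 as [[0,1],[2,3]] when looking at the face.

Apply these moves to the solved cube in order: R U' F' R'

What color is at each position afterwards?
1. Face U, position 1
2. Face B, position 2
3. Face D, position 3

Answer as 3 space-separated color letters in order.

Answer: W O G

Derivation:
After move 1 (R): R=RRRR U=WGWG F=GYGY D=YBYB B=WBWB
After move 2 (U'): U=GGWW F=OOGY R=GYRR B=RRWB L=WBOO
After move 3 (F'): F=OYOG U=GGGR R=BYYR D=BOYB L=WWOW
After move 4 (R'): R=YRBY U=GWGR F=OGOR D=BYYG B=BROB
Query 1: U[1] = W
Query 2: B[2] = O
Query 3: D[3] = G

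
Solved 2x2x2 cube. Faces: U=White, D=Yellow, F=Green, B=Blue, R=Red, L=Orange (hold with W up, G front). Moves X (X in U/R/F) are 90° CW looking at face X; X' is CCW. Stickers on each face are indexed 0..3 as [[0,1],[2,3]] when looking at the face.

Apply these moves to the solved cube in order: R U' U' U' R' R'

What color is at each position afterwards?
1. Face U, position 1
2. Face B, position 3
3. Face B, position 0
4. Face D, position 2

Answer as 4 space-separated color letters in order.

Answer: B B Y Y

Derivation:
After move 1 (R): R=RRRR U=WGWG F=GYGY D=YBYB B=WBWB
After move 2 (U'): U=GGWW F=OOGY R=GYRR B=RRWB L=WBOO
After move 3 (U'): U=GWGW F=WBGY R=OORR B=GYWB L=RROO
After move 4 (U'): U=WWGG F=RRGY R=WBRR B=OOWB L=GYOO
After move 5 (R'): R=BRWR U=WWGO F=RWGG D=YRYY B=BOBB
After move 6 (R'): R=RRBW U=WBGB F=RWGO D=YWYG B=YORB
Query 1: U[1] = B
Query 2: B[3] = B
Query 3: B[0] = Y
Query 4: D[2] = Y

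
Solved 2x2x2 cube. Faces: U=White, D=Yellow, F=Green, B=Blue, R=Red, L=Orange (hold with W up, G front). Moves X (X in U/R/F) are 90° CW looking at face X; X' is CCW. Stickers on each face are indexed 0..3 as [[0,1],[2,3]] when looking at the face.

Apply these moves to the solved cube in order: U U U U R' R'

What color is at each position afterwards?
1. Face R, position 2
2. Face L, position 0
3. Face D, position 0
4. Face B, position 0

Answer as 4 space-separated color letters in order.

Answer: R O Y G

Derivation:
After move 1 (U): U=WWWW F=RRGG R=BBRR B=OOBB L=GGOO
After move 2 (U): U=WWWW F=BBGG R=OORR B=GGBB L=RROO
After move 3 (U): U=WWWW F=OOGG R=GGRR B=RRBB L=BBOO
After move 4 (U): U=WWWW F=GGGG R=RRRR B=BBBB L=OOOO
After move 5 (R'): R=RRRR U=WBWB F=GWGW D=YGYG B=YBYB
After move 6 (R'): R=RRRR U=WYWY F=GBGB D=YWYW B=GBGB
Query 1: R[2] = R
Query 2: L[0] = O
Query 3: D[0] = Y
Query 4: B[0] = G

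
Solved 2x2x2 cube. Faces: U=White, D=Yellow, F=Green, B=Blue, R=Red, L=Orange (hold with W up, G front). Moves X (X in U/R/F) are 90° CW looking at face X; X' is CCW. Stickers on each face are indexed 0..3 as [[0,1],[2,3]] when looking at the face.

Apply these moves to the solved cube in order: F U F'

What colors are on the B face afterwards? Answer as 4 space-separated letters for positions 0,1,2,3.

After move 1 (F): F=GGGG U=WWOO R=WRWR D=RRYY L=OYOY
After move 2 (U): U=OWOW F=WRGG R=BBWR B=OYBB L=GGOY
After move 3 (F'): F=RGWG U=OWBW R=RBRR D=GYYY L=GWOO
Query: B face = OYBB

Answer: O Y B B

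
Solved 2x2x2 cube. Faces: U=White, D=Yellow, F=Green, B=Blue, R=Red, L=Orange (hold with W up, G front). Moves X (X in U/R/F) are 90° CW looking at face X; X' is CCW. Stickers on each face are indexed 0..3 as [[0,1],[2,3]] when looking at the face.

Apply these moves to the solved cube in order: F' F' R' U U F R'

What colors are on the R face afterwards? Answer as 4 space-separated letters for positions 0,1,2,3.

After move 1 (F'): F=GGGG U=WWRR R=YRYR D=OOYY L=OWOW
After move 2 (F'): F=GGGG U=WWYY R=OROR D=WWYY L=OROR
After move 3 (R'): R=RROO U=WBYB F=GWGY D=WGYG B=YBWB
After move 4 (U): U=YWBB F=RRGY R=YBOO B=ORWB L=GWOR
After move 5 (U): U=BYBW F=YBGY R=OROO B=GWWB L=RROR
After move 6 (F): F=GYYB U=BYRR R=BRWO D=OOYG L=RWOG
After move 7 (R'): R=ROBW U=BWRG F=GYYR D=OYYB B=GWOB
Query: R face = ROBW

Answer: R O B W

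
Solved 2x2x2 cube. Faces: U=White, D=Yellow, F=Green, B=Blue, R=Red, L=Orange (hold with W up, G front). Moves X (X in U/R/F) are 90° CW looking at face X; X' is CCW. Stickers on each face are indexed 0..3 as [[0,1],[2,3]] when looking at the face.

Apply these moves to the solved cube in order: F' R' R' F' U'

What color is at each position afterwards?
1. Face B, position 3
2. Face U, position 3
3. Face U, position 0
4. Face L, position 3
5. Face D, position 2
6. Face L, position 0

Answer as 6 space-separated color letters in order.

Answer: B R O R Y G

Derivation:
After move 1 (F'): F=GGGG U=WWRR R=YRYR D=OOYY L=OWOW
After move 2 (R'): R=RRYY U=WBRB F=GWGR D=OGYG B=YBOB
After move 3 (R'): R=RYRY U=WORY F=GBGB D=OWYR B=GBGB
After move 4 (F'): F=BBGG U=WORR R=WYOY D=WWYR L=OYOR
After move 5 (U'): U=ORWR F=OYGG R=BBOY B=WYGB L=GBOR
Query 1: B[3] = B
Query 2: U[3] = R
Query 3: U[0] = O
Query 4: L[3] = R
Query 5: D[2] = Y
Query 6: L[0] = G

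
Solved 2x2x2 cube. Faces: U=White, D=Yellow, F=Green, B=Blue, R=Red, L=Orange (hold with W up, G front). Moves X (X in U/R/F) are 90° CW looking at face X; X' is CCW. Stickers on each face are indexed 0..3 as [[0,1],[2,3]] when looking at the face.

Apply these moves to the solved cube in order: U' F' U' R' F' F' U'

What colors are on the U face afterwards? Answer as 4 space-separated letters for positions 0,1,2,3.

After move 1 (U'): U=WWWW F=OOGG R=GGRR B=RRBB L=BBOO
After move 2 (F'): F=OGOG U=WWGR R=YGYR D=BOYY L=BWOW
After move 3 (U'): U=WRWG F=BWOG R=OGYR B=YGBB L=RROW
After move 4 (R'): R=GROY U=WBWY F=BROG D=BWYG B=YGOB
After move 5 (F'): F=RGBO U=WBGO R=WRBY D=RWYG L=RYOW
After move 6 (F'): F=GORB U=WBWB R=WRRY D=YWYG L=ROOG
After move 7 (U'): U=BBWW F=RORB R=GORY B=WROB L=YGOG
Query: U face = BBWW

Answer: B B W W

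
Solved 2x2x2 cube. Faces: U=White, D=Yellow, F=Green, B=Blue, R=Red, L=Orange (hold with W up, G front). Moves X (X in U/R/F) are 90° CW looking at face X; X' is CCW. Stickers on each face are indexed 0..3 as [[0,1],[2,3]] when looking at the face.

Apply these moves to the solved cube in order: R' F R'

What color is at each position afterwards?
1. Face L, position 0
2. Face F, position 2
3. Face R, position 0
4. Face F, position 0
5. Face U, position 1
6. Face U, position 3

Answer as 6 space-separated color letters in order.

Answer: O W R G Y Y

Derivation:
After move 1 (R'): R=RRRR U=WBWB F=GWGW D=YGYG B=YBYB
After move 2 (F): F=GGWW U=WBOO R=WRBR D=RRYG L=OYOG
After move 3 (R'): R=RRWB U=WYOY F=GBWO D=RGYW B=GBRB
Query 1: L[0] = O
Query 2: F[2] = W
Query 3: R[0] = R
Query 4: F[0] = G
Query 5: U[1] = Y
Query 6: U[3] = Y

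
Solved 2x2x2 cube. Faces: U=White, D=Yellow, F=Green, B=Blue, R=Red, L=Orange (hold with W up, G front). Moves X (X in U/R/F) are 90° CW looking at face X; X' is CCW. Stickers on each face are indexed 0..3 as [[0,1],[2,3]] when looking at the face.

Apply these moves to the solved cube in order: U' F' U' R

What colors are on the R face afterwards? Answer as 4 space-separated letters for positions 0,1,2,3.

Answer: Y O R G

Derivation:
After move 1 (U'): U=WWWW F=OOGG R=GGRR B=RRBB L=BBOO
After move 2 (F'): F=OGOG U=WWGR R=YGYR D=BOYY L=BWOW
After move 3 (U'): U=WRWG F=BWOG R=OGYR B=YGBB L=RROW
After move 4 (R): R=YORG U=WWWG F=BOOY D=BBYY B=GGRB
Query: R face = YORG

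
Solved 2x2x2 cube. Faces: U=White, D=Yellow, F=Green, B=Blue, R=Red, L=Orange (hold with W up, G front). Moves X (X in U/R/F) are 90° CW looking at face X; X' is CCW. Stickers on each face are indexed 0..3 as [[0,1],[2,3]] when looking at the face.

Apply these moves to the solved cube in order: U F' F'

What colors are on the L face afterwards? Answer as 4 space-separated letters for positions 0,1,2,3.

After move 1 (U): U=WWWW F=RRGG R=BBRR B=OOBB L=GGOO
After move 2 (F'): F=RGRG U=WWBR R=YBYR D=GOYY L=GWOW
After move 3 (F'): F=GGRR U=WWYY R=OBGR D=WWYY L=GROB
Query: L face = GROB

Answer: G R O B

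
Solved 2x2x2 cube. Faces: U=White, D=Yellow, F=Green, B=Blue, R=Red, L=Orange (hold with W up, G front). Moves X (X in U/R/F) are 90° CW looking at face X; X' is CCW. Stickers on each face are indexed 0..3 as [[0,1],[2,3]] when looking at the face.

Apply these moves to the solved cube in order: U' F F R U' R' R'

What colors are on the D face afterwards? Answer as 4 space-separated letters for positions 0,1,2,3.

After move 1 (U'): U=WWWW F=OOGG R=GGRR B=RRBB L=BBOO
After move 2 (F): F=GOGO U=WWOB R=WGWR D=RGYY L=BYOY
After move 3 (F): F=GGOO U=WWYY R=OGBR D=WWYY L=BROG
After move 4 (R): R=BORG U=WGYO F=GWOY D=WBYR B=YRWB
After move 5 (U'): U=GOWY F=BROY R=GWRG B=BOWB L=YROG
After move 6 (R'): R=WGGR U=GWWB F=BOOY D=WRYY B=ROBB
After move 7 (R'): R=GRWG U=GBWR F=BWOB D=WOYY B=YORB
Query: D face = WOYY

Answer: W O Y Y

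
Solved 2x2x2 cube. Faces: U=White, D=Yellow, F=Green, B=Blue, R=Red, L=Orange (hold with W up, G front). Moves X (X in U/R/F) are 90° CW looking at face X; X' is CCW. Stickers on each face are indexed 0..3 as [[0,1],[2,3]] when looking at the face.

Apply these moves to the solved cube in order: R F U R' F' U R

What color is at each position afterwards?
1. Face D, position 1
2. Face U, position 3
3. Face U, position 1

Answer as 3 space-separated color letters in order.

Answer: R Y R

Derivation:
After move 1 (R): R=RRRR U=WGWG F=GYGY D=YBYB B=WBWB
After move 2 (F): F=GGYY U=WGOO R=WRGR D=RRYB L=OYOB
After move 3 (U): U=OWOG F=WRYY R=WBGR B=OYWB L=GGOB
After move 4 (R'): R=BRWG U=OWOO F=WWYG D=RRYY B=BYRB
After move 5 (F'): F=WGWY U=OWBW R=RRRG D=GBYY L=GOOO
After move 6 (U): U=BOWW F=RRWY R=BYRG B=GORB L=WGOO
After move 7 (R): R=RBGY U=BRWY F=RBWY D=GRYG B=WOOB
Query 1: D[1] = R
Query 2: U[3] = Y
Query 3: U[1] = R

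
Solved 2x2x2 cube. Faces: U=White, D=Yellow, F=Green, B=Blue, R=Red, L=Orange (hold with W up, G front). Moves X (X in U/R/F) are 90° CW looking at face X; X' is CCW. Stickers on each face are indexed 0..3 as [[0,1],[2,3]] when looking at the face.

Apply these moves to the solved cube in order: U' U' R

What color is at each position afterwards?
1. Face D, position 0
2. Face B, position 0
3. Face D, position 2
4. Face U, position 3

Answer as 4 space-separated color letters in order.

Answer: Y W Y G

Derivation:
After move 1 (U'): U=WWWW F=OOGG R=GGRR B=RRBB L=BBOO
After move 2 (U'): U=WWWW F=BBGG R=OORR B=GGBB L=RROO
After move 3 (R): R=RORO U=WBWG F=BYGY D=YBYG B=WGWB
Query 1: D[0] = Y
Query 2: B[0] = W
Query 3: D[2] = Y
Query 4: U[3] = G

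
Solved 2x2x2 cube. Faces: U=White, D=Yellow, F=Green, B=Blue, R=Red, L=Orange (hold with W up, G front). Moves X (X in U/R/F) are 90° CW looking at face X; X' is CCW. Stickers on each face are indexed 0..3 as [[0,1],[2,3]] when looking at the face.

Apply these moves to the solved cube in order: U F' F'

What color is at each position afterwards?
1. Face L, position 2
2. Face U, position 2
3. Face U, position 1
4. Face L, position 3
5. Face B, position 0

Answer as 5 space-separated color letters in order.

After move 1 (U): U=WWWW F=RRGG R=BBRR B=OOBB L=GGOO
After move 2 (F'): F=RGRG U=WWBR R=YBYR D=GOYY L=GWOW
After move 3 (F'): F=GGRR U=WWYY R=OBGR D=WWYY L=GROB
Query 1: L[2] = O
Query 2: U[2] = Y
Query 3: U[1] = W
Query 4: L[3] = B
Query 5: B[0] = O

Answer: O Y W B O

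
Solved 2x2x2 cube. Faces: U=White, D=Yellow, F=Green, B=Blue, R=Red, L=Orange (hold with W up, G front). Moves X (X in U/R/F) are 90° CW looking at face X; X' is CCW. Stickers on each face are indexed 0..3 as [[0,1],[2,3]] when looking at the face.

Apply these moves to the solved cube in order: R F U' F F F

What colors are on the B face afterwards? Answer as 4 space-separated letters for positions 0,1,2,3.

After move 1 (R): R=RRRR U=WGWG F=GYGY D=YBYB B=WBWB
After move 2 (F): F=GGYY U=WGOO R=WRGR D=RRYB L=OYOB
After move 3 (U'): U=GOWO F=OYYY R=GGGR B=WRWB L=WBOB
After move 4 (F): F=YOYY U=GOBB R=WGOR D=GGYB L=WROR
After move 5 (F): F=YYYO U=GORR R=BGBR D=OWYB L=WGOG
After move 6 (F): F=YYOY U=GOGG R=RGRR D=BBYB L=WOOW
Query: B face = WRWB

Answer: W R W B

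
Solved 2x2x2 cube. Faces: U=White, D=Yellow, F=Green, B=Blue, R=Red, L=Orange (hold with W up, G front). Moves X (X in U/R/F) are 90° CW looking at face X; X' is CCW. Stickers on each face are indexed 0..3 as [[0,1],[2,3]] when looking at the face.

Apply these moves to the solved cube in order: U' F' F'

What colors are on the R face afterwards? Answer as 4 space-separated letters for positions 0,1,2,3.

After move 1 (U'): U=WWWW F=OOGG R=GGRR B=RRBB L=BBOO
After move 2 (F'): F=OGOG U=WWGR R=YGYR D=BOYY L=BWOW
After move 3 (F'): F=GGOO U=WWYY R=OGBR D=WWYY L=BROG
Query: R face = OGBR

Answer: O G B R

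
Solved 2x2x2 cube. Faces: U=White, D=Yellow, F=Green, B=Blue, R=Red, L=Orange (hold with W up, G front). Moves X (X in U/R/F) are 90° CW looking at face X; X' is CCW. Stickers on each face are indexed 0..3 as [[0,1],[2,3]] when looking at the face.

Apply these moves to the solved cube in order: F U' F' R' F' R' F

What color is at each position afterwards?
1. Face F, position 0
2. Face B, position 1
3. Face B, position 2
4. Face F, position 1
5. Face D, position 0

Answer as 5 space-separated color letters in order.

After move 1 (F): F=GGGG U=WWOO R=WRWR D=RRYY L=OYOY
After move 2 (U'): U=WOWO F=OYGG R=GGWR B=WRBB L=BBOY
After move 3 (F'): F=YGOG U=WOGW R=RGRR D=BYYY L=BOOW
After move 4 (R'): R=GRRR U=WBGW F=YOOW D=BGYG B=YRYB
After move 5 (F'): F=OWYO U=WBGR R=GRBR D=OWYG L=BWOG
After move 6 (R'): R=RRGB U=WYGY F=OBYR D=OWYO B=GRWB
After move 7 (F): F=YORB U=WYGW R=GRYB D=GRYO L=BOOW
Query 1: F[0] = Y
Query 2: B[1] = R
Query 3: B[2] = W
Query 4: F[1] = O
Query 5: D[0] = G

Answer: Y R W O G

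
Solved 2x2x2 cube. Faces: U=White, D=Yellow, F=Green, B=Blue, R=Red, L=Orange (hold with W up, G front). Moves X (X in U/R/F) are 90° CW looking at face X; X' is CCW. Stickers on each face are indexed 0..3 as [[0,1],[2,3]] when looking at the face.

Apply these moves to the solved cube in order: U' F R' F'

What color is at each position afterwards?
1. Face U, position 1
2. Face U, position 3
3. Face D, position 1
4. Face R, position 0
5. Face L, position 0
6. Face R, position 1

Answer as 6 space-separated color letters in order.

After move 1 (U'): U=WWWW F=OOGG R=GGRR B=RRBB L=BBOO
After move 2 (F): F=GOGO U=WWOB R=WGWR D=RGYY L=BYOY
After move 3 (R'): R=GRWW U=WBOR F=GWGB D=ROYO B=YRGB
After move 4 (F'): F=WBGG U=WBGW R=ORRW D=YYYO L=BROO
Query 1: U[1] = B
Query 2: U[3] = W
Query 3: D[1] = Y
Query 4: R[0] = O
Query 5: L[0] = B
Query 6: R[1] = R

Answer: B W Y O B R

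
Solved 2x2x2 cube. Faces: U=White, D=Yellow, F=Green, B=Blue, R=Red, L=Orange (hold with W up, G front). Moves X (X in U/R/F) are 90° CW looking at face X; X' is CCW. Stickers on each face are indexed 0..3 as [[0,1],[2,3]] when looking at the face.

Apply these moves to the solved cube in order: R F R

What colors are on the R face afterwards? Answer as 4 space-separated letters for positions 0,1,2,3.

Answer: G W R R

Derivation:
After move 1 (R): R=RRRR U=WGWG F=GYGY D=YBYB B=WBWB
After move 2 (F): F=GGYY U=WGOO R=WRGR D=RRYB L=OYOB
After move 3 (R): R=GWRR U=WGOY F=GRYB D=RWYW B=OBGB
Query: R face = GWRR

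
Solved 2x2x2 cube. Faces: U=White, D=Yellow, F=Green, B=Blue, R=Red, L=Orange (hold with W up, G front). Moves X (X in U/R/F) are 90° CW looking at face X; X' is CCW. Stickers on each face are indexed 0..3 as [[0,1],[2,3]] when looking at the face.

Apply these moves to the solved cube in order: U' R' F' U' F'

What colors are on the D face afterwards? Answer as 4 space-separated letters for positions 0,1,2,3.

After move 1 (U'): U=WWWW F=OOGG R=GGRR B=RRBB L=BBOO
After move 2 (R'): R=GRGR U=WBWR F=OWGW D=YOYG B=YRYB
After move 3 (F'): F=WWOG U=WBGG R=ORYR D=BOYG L=BROW
After move 4 (U'): U=BGWG F=BROG R=WWYR B=ORYB L=YROW
After move 5 (F'): F=RGBO U=BGWY R=OWBR D=RWYG L=YGOW
Query: D face = RWYG

Answer: R W Y G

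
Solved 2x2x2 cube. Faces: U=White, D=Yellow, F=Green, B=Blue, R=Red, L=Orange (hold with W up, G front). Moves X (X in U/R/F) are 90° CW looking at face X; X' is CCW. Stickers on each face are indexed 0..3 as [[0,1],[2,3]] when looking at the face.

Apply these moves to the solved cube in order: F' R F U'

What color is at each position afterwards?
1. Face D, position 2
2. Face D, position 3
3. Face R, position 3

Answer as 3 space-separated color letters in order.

After move 1 (F'): F=GGGG U=WWRR R=YRYR D=OOYY L=OWOW
After move 2 (R): R=YYRR U=WGRG F=GOGY D=OBYB B=RBWB
After move 3 (F): F=GGYO U=WGWW R=RYGR D=RYYB L=OOOB
After move 4 (U'): U=GWWW F=OOYO R=GGGR B=RYWB L=RBOB
Query 1: D[2] = Y
Query 2: D[3] = B
Query 3: R[3] = R

Answer: Y B R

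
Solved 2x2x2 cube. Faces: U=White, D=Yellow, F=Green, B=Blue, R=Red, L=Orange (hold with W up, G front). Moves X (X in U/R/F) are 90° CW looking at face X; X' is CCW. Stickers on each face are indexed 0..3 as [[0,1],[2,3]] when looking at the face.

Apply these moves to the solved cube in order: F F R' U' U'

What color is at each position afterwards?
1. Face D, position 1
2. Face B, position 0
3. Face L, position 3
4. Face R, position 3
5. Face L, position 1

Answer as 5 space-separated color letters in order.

After move 1 (F): F=GGGG U=WWOO R=WRWR D=RRYY L=OYOY
After move 2 (F): F=GGGG U=WWYY R=OROR D=WWYY L=OROR
After move 3 (R'): R=RROO U=WBYB F=GWGY D=WGYG B=YBWB
After move 4 (U'): U=BBWY F=ORGY R=GWOO B=RRWB L=YBOR
After move 5 (U'): U=BYBW F=YBGY R=OROO B=GWWB L=RROR
Query 1: D[1] = G
Query 2: B[0] = G
Query 3: L[3] = R
Query 4: R[3] = O
Query 5: L[1] = R

Answer: G G R O R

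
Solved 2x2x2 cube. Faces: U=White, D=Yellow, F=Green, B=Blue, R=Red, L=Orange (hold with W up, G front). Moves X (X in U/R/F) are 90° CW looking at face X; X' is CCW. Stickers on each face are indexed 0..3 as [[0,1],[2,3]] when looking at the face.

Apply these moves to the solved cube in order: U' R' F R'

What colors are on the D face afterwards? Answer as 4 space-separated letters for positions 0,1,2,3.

After move 1 (U'): U=WWWW F=OOGG R=GGRR B=RRBB L=BBOO
After move 2 (R'): R=GRGR U=WBWR F=OWGW D=YOYG B=YRYB
After move 3 (F): F=GOWW U=WBOB R=WRRR D=GGYG L=BYOO
After move 4 (R'): R=RRWR U=WYOY F=GBWB D=GOYW B=GRGB
Query: D face = GOYW

Answer: G O Y W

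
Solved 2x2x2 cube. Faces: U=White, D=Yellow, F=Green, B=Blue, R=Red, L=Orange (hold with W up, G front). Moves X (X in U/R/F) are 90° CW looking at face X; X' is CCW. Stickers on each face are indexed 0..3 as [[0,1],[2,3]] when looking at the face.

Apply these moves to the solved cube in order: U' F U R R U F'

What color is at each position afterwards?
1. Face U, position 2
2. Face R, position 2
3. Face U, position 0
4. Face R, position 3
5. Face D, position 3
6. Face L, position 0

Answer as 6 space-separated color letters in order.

After move 1 (U'): U=WWWW F=OOGG R=GGRR B=RRBB L=BBOO
After move 2 (F): F=GOGO U=WWOB R=WGWR D=RGYY L=BYOY
After move 3 (U): U=OWBW F=WGGO R=RRWR B=BYBB L=GOOY
After move 4 (R): R=WRRR U=OGBO F=WGGY D=RBYB B=WYWB
After move 5 (R): R=RWRR U=OGBY F=WBGB D=RWYW B=OYGB
After move 6 (U): U=BOYG F=RWGB R=OYRR B=GOGB L=WBOY
After move 7 (F'): F=WBRG U=BOOR R=WYRR D=BYYW L=WGOY
Query 1: U[2] = O
Query 2: R[2] = R
Query 3: U[0] = B
Query 4: R[3] = R
Query 5: D[3] = W
Query 6: L[0] = W

Answer: O R B R W W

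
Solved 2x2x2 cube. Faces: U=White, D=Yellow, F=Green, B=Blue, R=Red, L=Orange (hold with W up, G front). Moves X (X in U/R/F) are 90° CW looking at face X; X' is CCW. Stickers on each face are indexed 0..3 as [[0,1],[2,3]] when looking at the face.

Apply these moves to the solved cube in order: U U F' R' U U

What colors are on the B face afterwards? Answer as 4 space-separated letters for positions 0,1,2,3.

Answer: B W O B

Derivation:
After move 1 (U): U=WWWW F=RRGG R=BBRR B=OOBB L=GGOO
After move 2 (U): U=WWWW F=BBGG R=OORR B=GGBB L=RROO
After move 3 (F'): F=BGBG U=WWOR R=YOYR D=ROYY L=RWOW
After move 4 (R'): R=ORYY U=WBOG F=BWBR D=RGYG B=YGOB
After move 5 (U): U=OWGB F=ORBR R=YGYY B=RWOB L=BWOW
After move 6 (U): U=GOBW F=YGBR R=RWYY B=BWOB L=OROW
Query: B face = BWOB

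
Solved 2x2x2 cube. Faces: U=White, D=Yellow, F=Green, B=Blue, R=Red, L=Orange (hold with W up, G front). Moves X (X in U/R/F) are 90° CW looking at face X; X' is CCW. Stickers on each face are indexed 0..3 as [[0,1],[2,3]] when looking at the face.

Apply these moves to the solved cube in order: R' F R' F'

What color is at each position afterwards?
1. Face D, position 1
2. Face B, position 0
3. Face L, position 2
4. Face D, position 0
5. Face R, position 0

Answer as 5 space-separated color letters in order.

Answer: G G O Y G

Derivation:
After move 1 (R'): R=RRRR U=WBWB F=GWGW D=YGYG B=YBYB
After move 2 (F): F=GGWW U=WBOO R=WRBR D=RRYG L=OYOG
After move 3 (R'): R=RRWB U=WYOY F=GBWO D=RGYW B=GBRB
After move 4 (F'): F=BOGW U=WYRW R=GRRB D=YGYW L=OYOO
Query 1: D[1] = G
Query 2: B[0] = G
Query 3: L[2] = O
Query 4: D[0] = Y
Query 5: R[0] = G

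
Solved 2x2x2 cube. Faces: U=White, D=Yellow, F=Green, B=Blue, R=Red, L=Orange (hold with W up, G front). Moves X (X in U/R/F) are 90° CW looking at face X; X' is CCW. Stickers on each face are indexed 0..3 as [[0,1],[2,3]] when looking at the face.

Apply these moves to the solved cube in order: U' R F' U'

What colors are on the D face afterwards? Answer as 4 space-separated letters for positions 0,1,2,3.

Answer: B O Y R

Derivation:
After move 1 (U'): U=WWWW F=OOGG R=GGRR B=RRBB L=BBOO
After move 2 (R): R=RGRG U=WOWG F=OYGY D=YBYR B=WRWB
After move 3 (F'): F=YYOG U=WORR R=BGYG D=BOYR L=BGOW
After move 4 (U'): U=ORWR F=BGOG R=YYYG B=BGWB L=WROW
Query: D face = BOYR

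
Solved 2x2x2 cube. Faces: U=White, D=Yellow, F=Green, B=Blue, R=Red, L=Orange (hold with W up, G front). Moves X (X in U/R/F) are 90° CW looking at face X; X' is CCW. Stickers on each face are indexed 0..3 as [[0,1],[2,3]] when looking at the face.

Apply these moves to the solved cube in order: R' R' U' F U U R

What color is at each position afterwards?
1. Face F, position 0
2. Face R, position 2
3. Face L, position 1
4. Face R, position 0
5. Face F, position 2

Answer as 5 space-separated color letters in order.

Answer: R R B W B

Derivation:
After move 1 (R'): R=RRRR U=WBWB F=GWGW D=YGYG B=YBYB
After move 2 (R'): R=RRRR U=WYWY F=GBGB D=YWYW B=GBGB
After move 3 (U'): U=YYWW F=OOGB R=GBRR B=RRGB L=GBOO
After move 4 (F): F=GOBO U=YYOB R=WBWR D=RGYW L=GYOW
After move 5 (U): U=OYBY F=WBBO R=RRWR B=GYGB L=GOOW
After move 6 (U): U=BOYY F=RRBO R=GYWR B=GOGB L=WBOW
After move 7 (R): R=WGRY U=BRYO F=RGBW D=RGYG B=YOOB
Query 1: F[0] = R
Query 2: R[2] = R
Query 3: L[1] = B
Query 4: R[0] = W
Query 5: F[2] = B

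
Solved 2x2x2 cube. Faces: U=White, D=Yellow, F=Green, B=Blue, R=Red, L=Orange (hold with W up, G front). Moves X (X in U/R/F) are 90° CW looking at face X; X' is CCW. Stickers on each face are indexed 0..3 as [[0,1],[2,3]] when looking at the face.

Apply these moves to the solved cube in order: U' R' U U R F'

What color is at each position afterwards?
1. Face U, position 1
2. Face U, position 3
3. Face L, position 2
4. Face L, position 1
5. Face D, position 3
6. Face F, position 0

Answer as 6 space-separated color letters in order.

After move 1 (U'): U=WWWW F=OOGG R=GGRR B=RRBB L=BBOO
After move 2 (R'): R=GRGR U=WBWR F=OWGW D=YOYG B=YRYB
After move 3 (U): U=WWRB F=GRGW R=YRGR B=BBYB L=OWOO
After move 4 (U): U=RWBW F=YRGW R=BBGR B=OWYB L=GROO
After move 5 (R): R=GBRB U=RRBW F=YOGG D=YYYO B=WWWB
After move 6 (F'): F=OGYG U=RRGR R=YBYB D=ROYO L=GWOB
Query 1: U[1] = R
Query 2: U[3] = R
Query 3: L[2] = O
Query 4: L[1] = W
Query 5: D[3] = O
Query 6: F[0] = O

Answer: R R O W O O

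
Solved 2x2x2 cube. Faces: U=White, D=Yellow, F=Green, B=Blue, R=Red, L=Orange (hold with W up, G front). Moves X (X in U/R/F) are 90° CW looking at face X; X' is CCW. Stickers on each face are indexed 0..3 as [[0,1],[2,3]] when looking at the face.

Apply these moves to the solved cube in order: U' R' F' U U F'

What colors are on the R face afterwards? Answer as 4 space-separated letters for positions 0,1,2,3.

Answer: O R B R

Derivation:
After move 1 (U'): U=WWWW F=OOGG R=GGRR B=RRBB L=BBOO
After move 2 (R'): R=GRGR U=WBWR F=OWGW D=YOYG B=YRYB
After move 3 (F'): F=WWOG U=WBGG R=ORYR D=BOYG L=BROW
After move 4 (U): U=GWGB F=OROG R=YRYR B=BRYB L=WWOW
After move 5 (U): U=GGBW F=YROG R=BRYR B=WWYB L=OROW
After move 6 (F'): F=RGYO U=GGBY R=ORBR D=RWYG L=OWOB
Query: R face = ORBR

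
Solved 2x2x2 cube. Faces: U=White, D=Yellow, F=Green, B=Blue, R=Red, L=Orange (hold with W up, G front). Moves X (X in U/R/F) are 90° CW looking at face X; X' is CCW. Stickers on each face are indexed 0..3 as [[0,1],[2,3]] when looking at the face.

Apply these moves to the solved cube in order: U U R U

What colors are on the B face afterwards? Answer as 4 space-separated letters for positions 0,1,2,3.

Answer: R R W B

Derivation:
After move 1 (U): U=WWWW F=RRGG R=BBRR B=OOBB L=GGOO
After move 2 (U): U=WWWW F=BBGG R=OORR B=GGBB L=RROO
After move 3 (R): R=RORO U=WBWG F=BYGY D=YBYG B=WGWB
After move 4 (U): U=WWGB F=ROGY R=WGRO B=RRWB L=BYOO
Query: B face = RRWB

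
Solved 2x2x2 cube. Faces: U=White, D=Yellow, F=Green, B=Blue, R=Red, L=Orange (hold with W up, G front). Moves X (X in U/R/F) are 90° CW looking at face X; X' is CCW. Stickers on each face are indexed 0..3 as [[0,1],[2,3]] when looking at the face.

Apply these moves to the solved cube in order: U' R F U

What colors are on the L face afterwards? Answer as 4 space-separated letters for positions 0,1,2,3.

Answer: G O O B

Derivation:
After move 1 (U'): U=WWWW F=OOGG R=GGRR B=RRBB L=BBOO
After move 2 (R): R=RGRG U=WOWG F=OYGY D=YBYR B=WRWB
After move 3 (F): F=GOYY U=WOOB R=WGGG D=RRYR L=BYOB
After move 4 (U): U=OWBO F=WGYY R=WRGG B=BYWB L=GOOB
Query: L face = GOOB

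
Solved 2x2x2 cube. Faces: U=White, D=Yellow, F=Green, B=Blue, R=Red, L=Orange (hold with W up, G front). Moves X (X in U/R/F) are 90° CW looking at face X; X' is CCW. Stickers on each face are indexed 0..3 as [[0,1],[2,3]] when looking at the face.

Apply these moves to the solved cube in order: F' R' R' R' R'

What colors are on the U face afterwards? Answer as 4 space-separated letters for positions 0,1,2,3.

Answer: W W R R

Derivation:
After move 1 (F'): F=GGGG U=WWRR R=YRYR D=OOYY L=OWOW
After move 2 (R'): R=RRYY U=WBRB F=GWGR D=OGYG B=YBOB
After move 3 (R'): R=RYRY U=WORY F=GBGB D=OWYR B=GBGB
After move 4 (R'): R=YYRR U=WGRG F=GOGY D=OBYB B=RBWB
After move 5 (R'): R=YRYR U=WWRR F=GGGG D=OOYY B=BBBB
Query: U face = WWRR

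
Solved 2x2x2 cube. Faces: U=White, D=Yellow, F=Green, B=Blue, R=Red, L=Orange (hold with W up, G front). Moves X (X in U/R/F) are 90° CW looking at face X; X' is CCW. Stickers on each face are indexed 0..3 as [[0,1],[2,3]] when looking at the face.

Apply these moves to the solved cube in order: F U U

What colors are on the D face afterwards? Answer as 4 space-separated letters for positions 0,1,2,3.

After move 1 (F): F=GGGG U=WWOO R=WRWR D=RRYY L=OYOY
After move 2 (U): U=OWOW F=WRGG R=BBWR B=OYBB L=GGOY
After move 3 (U): U=OOWW F=BBGG R=OYWR B=GGBB L=WROY
Query: D face = RRYY

Answer: R R Y Y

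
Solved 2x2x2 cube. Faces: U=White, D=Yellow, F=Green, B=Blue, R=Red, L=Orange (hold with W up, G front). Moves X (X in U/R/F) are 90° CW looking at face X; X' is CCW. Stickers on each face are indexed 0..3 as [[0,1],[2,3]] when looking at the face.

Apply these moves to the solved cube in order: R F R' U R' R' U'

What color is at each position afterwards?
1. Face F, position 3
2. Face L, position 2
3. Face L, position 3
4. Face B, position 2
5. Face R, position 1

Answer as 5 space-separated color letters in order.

After move 1 (R): R=RRRR U=WGWG F=GYGY D=YBYB B=WBWB
After move 2 (F): F=GGYY U=WGOO R=WRGR D=RRYB L=OYOB
After move 3 (R'): R=RRWG U=WWOW F=GGYO D=RGYY B=BBRB
After move 4 (U): U=OWWW F=RRYO R=BBWG B=OYRB L=GGOB
After move 5 (R'): R=BGBW U=ORWO F=RWYW D=RRYO B=YYGB
After move 6 (R'): R=GWBB U=OGWY F=RRYO D=RWYW B=OYRB
After move 7 (U'): U=GYOW F=GGYO R=RRBB B=GWRB L=OYOB
Query 1: F[3] = O
Query 2: L[2] = O
Query 3: L[3] = B
Query 4: B[2] = R
Query 5: R[1] = R

Answer: O O B R R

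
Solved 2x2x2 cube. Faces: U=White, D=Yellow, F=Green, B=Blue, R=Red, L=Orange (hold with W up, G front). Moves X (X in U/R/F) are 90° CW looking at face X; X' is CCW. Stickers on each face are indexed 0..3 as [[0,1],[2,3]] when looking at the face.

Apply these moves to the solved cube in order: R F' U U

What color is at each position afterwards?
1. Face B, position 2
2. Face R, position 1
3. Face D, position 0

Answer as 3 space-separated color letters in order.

Answer: W G O

Derivation:
After move 1 (R): R=RRRR U=WGWG F=GYGY D=YBYB B=WBWB
After move 2 (F'): F=YYGG U=WGRR R=BRYR D=OOYB L=OGOW
After move 3 (U): U=RWRG F=BRGG R=WBYR B=OGWB L=YYOW
After move 4 (U): U=RRGW F=WBGG R=OGYR B=YYWB L=BROW
Query 1: B[2] = W
Query 2: R[1] = G
Query 3: D[0] = O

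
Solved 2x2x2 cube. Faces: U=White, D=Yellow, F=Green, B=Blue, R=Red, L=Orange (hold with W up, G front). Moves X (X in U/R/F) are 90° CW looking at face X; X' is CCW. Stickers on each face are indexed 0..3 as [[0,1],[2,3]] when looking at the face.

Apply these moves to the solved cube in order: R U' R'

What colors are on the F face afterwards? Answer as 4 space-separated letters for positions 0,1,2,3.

Answer: O G G W

Derivation:
After move 1 (R): R=RRRR U=WGWG F=GYGY D=YBYB B=WBWB
After move 2 (U'): U=GGWW F=OOGY R=GYRR B=RRWB L=WBOO
After move 3 (R'): R=YRGR U=GWWR F=OGGW D=YOYY B=BRBB
Query: F face = OGGW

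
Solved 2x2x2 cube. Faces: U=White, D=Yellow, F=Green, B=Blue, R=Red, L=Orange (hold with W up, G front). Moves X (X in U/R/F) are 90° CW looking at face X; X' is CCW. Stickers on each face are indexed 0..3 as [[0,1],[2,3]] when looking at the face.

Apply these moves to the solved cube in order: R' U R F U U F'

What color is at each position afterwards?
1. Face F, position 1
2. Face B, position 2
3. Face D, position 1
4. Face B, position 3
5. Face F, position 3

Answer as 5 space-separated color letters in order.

After move 1 (R'): R=RRRR U=WBWB F=GWGW D=YGYG B=YBYB
After move 2 (U): U=WWBB F=RRGW R=YBRR B=OOYB L=GWOO
After move 3 (R): R=RYRB U=WRBW F=RGGG D=YYYO B=BOWB
After move 4 (F): F=GRGG U=WROW R=BYWB D=RRYO L=GYOY
After move 5 (U): U=OWWR F=BYGG R=BOWB B=GYWB L=GROY
After move 6 (U): U=WORW F=BOGG R=GYWB B=GRWB L=BYOY
After move 7 (F'): F=OGBG U=WOGW R=RYRB D=YYYO L=BWOR
Query 1: F[1] = G
Query 2: B[2] = W
Query 3: D[1] = Y
Query 4: B[3] = B
Query 5: F[3] = G

Answer: G W Y B G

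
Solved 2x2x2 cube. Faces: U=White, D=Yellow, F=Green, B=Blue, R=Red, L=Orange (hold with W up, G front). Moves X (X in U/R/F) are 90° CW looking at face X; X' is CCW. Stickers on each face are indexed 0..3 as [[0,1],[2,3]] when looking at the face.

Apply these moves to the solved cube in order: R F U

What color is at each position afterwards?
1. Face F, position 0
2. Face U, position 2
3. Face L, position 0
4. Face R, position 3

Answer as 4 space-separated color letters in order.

Answer: W O G R

Derivation:
After move 1 (R): R=RRRR U=WGWG F=GYGY D=YBYB B=WBWB
After move 2 (F): F=GGYY U=WGOO R=WRGR D=RRYB L=OYOB
After move 3 (U): U=OWOG F=WRYY R=WBGR B=OYWB L=GGOB
Query 1: F[0] = W
Query 2: U[2] = O
Query 3: L[0] = G
Query 4: R[3] = R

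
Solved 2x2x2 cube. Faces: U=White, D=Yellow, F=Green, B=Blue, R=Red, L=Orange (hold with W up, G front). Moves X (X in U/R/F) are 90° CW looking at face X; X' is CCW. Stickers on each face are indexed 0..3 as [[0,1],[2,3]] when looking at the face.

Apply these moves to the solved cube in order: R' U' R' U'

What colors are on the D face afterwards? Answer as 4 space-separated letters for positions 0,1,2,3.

Answer: Y O Y W

Derivation:
After move 1 (R'): R=RRRR U=WBWB F=GWGW D=YGYG B=YBYB
After move 2 (U'): U=BBWW F=OOGW R=GWRR B=RRYB L=YBOO
After move 3 (R'): R=WRGR U=BYWR F=OBGW D=YOYW B=GRGB
After move 4 (U'): U=YRBW F=YBGW R=OBGR B=WRGB L=GROO
Query: D face = YOYW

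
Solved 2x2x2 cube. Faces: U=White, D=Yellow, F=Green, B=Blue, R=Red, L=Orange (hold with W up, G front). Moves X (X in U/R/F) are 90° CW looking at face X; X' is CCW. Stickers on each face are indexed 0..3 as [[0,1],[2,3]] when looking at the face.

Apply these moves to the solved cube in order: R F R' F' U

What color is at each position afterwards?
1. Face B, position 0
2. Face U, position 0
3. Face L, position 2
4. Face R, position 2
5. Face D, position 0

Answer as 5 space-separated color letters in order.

Answer: O R O R Y

Derivation:
After move 1 (R): R=RRRR U=WGWG F=GYGY D=YBYB B=WBWB
After move 2 (F): F=GGYY U=WGOO R=WRGR D=RRYB L=OYOB
After move 3 (R'): R=RRWG U=WWOW F=GGYO D=RGYY B=BBRB
After move 4 (F'): F=GOGY U=WWRW R=GRRG D=YBYY L=OWOO
After move 5 (U): U=RWWW F=GRGY R=BBRG B=OWRB L=GOOO
Query 1: B[0] = O
Query 2: U[0] = R
Query 3: L[2] = O
Query 4: R[2] = R
Query 5: D[0] = Y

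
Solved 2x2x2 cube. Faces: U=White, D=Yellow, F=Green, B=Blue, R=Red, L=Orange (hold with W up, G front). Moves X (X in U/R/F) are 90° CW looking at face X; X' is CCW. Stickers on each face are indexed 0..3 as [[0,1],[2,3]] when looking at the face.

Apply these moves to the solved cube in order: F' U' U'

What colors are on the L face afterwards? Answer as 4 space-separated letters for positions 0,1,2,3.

Answer: Y R O W

Derivation:
After move 1 (F'): F=GGGG U=WWRR R=YRYR D=OOYY L=OWOW
After move 2 (U'): U=WRWR F=OWGG R=GGYR B=YRBB L=BBOW
After move 3 (U'): U=RRWW F=BBGG R=OWYR B=GGBB L=YROW
Query: L face = YROW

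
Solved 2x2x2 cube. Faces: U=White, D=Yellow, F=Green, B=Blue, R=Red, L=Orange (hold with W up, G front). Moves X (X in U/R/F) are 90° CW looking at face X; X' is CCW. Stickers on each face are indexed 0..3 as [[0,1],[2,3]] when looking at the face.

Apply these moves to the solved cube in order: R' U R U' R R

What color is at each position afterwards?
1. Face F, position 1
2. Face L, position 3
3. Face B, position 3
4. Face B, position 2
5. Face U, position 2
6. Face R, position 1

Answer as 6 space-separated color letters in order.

After move 1 (R'): R=RRRR U=WBWB F=GWGW D=YGYG B=YBYB
After move 2 (U): U=WWBB F=RRGW R=YBRR B=OOYB L=GWOO
After move 3 (R): R=RYRB U=WRBW F=RGGG D=YYYO B=BOWB
After move 4 (U'): U=RWWB F=GWGG R=RGRB B=RYWB L=BOOO
After move 5 (R): R=RRBG U=RWWG F=GYGO D=YWYR B=BYWB
After move 6 (R): R=BRGR U=RYWO F=GWGR D=YWYB B=GYWB
Query 1: F[1] = W
Query 2: L[3] = O
Query 3: B[3] = B
Query 4: B[2] = W
Query 5: U[2] = W
Query 6: R[1] = R

Answer: W O B W W R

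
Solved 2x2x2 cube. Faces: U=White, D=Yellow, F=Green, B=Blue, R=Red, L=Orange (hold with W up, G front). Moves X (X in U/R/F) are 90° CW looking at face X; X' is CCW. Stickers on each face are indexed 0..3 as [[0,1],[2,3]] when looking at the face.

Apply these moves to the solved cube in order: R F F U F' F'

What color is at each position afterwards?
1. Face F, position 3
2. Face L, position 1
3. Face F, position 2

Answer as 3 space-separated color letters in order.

Answer: O O R

Derivation:
After move 1 (R): R=RRRR U=WGWG F=GYGY D=YBYB B=WBWB
After move 2 (F): F=GGYY U=WGOO R=WRGR D=RRYB L=OYOB
After move 3 (F): F=YGYG U=WGBY R=OROR D=GWYB L=OROR
After move 4 (U): U=BWYG F=ORYG R=WBOR B=ORWB L=YGOR
After move 5 (F'): F=RGOY U=BWWO R=WBGR D=GRYB L=YGOY
After move 6 (F'): F=GYRO U=BWWG R=RBGR D=GYYB L=YOOW
Query 1: F[3] = O
Query 2: L[1] = O
Query 3: F[2] = R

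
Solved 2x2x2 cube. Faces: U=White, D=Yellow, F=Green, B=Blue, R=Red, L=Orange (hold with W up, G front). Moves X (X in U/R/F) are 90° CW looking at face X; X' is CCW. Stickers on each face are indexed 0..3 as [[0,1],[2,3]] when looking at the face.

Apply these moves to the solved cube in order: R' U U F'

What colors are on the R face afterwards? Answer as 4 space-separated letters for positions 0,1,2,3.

After move 1 (R'): R=RRRR U=WBWB F=GWGW D=YGYG B=YBYB
After move 2 (U): U=WWBB F=RRGW R=YBRR B=OOYB L=GWOO
After move 3 (U): U=BWBW F=YBGW R=OORR B=GWYB L=RROO
After move 4 (F'): F=BWYG U=BWOR R=GOYR D=ROYG L=RWOB
Query: R face = GOYR

Answer: G O Y R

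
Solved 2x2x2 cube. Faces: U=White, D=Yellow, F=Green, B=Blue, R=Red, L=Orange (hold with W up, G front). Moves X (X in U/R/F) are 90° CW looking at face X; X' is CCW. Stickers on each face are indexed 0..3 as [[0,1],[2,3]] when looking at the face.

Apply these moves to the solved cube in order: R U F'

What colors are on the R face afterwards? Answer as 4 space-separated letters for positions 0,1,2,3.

After move 1 (R): R=RRRR U=WGWG F=GYGY D=YBYB B=WBWB
After move 2 (U): U=WWGG F=RRGY R=WBRR B=OOWB L=GYOO
After move 3 (F'): F=RYRG U=WWWR R=BBYR D=YOYB L=GGOG
Query: R face = BBYR

Answer: B B Y R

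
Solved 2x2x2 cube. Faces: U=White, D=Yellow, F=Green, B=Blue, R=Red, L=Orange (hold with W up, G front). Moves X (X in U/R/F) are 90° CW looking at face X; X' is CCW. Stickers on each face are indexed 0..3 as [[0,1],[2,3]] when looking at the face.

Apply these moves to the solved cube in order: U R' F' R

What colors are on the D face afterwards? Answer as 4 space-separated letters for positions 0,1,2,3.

Answer: G Y Y Y

Derivation:
After move 1 (U): U=WWWW F=RRGG R=BBRR B=OOBB L=GGOO
After move 2 (R'): R=BRBR U=WBWO F=RWGW D=YRYG B=YOYB
After move 3 (F'): F=WWRG U=WBBB R=RRYR D=GOYG L=GOOW
After move 4 (R): R=YRRR U=WWBG F=WORG D=GYYY B=BOBB
Query: D face = GYYY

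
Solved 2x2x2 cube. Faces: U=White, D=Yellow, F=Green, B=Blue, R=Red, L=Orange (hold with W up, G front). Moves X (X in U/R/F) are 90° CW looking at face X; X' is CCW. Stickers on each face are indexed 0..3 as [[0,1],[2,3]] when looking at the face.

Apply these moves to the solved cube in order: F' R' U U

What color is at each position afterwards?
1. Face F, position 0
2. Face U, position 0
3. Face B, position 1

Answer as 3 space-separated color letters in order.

Answer: Y B W

Derivation:
After move 1 (F'): F=GGGG U=WWRR R=YRYR D=OOYY L=OWOW
After move 2 (R'): R=RRYY U=WBRB F=GWGR D=OGYG B=YBOB
After move 3 (U): U=RWBB F=RRGR R=YBYY B=OWOB L=GWOW
After move 4 (U): U=BRBW F=YBGR R=OWYY B=GWOB L=RROW
Query 1: F[0] = Y
Query 2: U[0] = B
Query 3: B[1] = W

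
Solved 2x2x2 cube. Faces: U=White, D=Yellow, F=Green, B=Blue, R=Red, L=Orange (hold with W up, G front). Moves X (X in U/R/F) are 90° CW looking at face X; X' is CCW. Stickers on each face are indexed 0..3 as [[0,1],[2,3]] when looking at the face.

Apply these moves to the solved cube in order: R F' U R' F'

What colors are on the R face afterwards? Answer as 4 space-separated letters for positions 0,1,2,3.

After move 1 (R): R=RRRR U=WGWG F=GYGY D=YBYB B=WBWB
After move 2 (F'): F=YYGG U=WGRR R=BRYR D=OOYB L=OGOW
After move 3 (U): U=RWRG F=BRGG R=WBYR B=OGWB L=YYOW
After move 4 (R'): R=BRWY U=RWRO F=BWGG D=ORYG B=BGOB
After move 5 (F'): F=WGBG U=RWBW R=RROY D=YWYG L=YOOR
Query: R face = RROY

Answer: R R O Y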